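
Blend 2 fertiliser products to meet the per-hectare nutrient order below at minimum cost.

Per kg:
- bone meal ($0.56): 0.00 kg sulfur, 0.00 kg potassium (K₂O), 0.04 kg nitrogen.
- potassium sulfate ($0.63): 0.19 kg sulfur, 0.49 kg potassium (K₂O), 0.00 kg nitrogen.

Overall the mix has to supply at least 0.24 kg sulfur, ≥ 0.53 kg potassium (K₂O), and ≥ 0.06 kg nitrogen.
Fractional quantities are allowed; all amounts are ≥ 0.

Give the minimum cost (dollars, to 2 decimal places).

$1.64

Let x1 = kg of bone meal, x2 = kg of potassium sulfate.
Minimize 0.56x1 + 0.63x2 with:
  0.19x2 ≥ 0.24   (sulfur)
  0.49x2 ≥ 0.53   (potassium (K₂O))
  0.04x1 ≥ 0.06   (nitrogen)
  x1, x2 ≥ 0.
Both inputs are positive at the optimum. There the sulfur and nitrogen constraints are tight.
So bone meal = 1.5 kg, potassium sulfate = 1.263 kg.
Total cost: 0.56·1.5 + 0.63·1.263 = 1.6357.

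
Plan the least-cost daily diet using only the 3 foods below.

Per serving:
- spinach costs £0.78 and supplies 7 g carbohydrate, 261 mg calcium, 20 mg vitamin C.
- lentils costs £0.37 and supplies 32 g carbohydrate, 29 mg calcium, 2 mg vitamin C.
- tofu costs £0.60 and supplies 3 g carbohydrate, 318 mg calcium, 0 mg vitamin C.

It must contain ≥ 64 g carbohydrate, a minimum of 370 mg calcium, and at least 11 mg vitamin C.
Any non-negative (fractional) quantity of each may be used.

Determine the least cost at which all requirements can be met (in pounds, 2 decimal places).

Let x1 = servings of spinach, x2 = servings of lentils, x3 = servings of tofu.
min 0.78x1 + 0.37x2 + 0.6x3 subject to:
  7x1 + 32x2 + 3x3 ≥ 64   (carbohydrate)
  261x1 + 29x2 + 318x3 ≥ 370   (calcium)
  20x1 + 2x2 ≥ 11   (vitamin C)
  x1, x2, x3 ≥ 0.
The optimal mix uses every input. Binding constraints: carbohydrate, calcium, vitamin C.
That vertex is x1 = 0.3645, x2 = 1.855, x3 = 0.6952.
Objective = 0.78·0.3645 + 0.37·1.855 + 0.6·0.6952 = 1.3878.

£1.39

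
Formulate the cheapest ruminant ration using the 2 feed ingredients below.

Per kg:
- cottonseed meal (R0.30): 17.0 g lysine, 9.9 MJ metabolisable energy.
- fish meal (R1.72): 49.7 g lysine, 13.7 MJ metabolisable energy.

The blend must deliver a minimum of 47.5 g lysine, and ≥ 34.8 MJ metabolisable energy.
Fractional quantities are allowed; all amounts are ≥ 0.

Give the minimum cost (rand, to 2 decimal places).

Treat it as an LP. Let x1 = kg of cottonseed meal, x2 = kg of fish meal.
min 0.3x1 + 1.72x2 with:
  17x1 + 49.7x2 ≥ 47.5   (lysine)
  9.9x1 + 13.7x2 ≥ 34.8   (metabolisable energy)
  x1, x2 ≥ 0.
The cheapest feasible vertex uses only cottonseed meal; fish meal is not used. There the metabolisable energy constraint is tight.
That vertex is x1 = 3.515.
Cost = 0.3·3.515 = 1.0545.

R1.05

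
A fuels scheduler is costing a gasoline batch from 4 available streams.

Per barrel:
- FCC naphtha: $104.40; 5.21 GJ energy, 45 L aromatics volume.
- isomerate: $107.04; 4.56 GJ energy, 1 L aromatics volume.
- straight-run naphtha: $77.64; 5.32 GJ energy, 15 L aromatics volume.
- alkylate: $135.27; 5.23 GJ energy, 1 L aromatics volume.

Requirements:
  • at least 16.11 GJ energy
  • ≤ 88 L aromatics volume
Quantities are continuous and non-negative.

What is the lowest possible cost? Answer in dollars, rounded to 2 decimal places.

Set it up as a linear program. Let x1 = barrels of FCC naphtha, x2 = barrels of isomerate, x3 = barrels of straight-run naphtha, x4 = barrels of alkylate.
Minimise 104.4x1 + 107.04x2 + 77.64x3 + 135.27x4 subject to:
  5.21x1 + 4.56x2 + 5.32x3 + 5.23x4 ≥ 16.11   (energy)
  45x1 + 1x2 + 15x3 + 1x4 ≤ 88   (aromatics volume)
  x1, x2, x3, x4 ≥ 0.
The minimum-cost mix takes nothing from FCC naphtha, isomerate, alkylate — only straight-run naphtha. The energy requirement is met with equality.
That vertex is x3 = 3.0282.
Total cost: 77.64·3.0282 = 235.1094.

$235.11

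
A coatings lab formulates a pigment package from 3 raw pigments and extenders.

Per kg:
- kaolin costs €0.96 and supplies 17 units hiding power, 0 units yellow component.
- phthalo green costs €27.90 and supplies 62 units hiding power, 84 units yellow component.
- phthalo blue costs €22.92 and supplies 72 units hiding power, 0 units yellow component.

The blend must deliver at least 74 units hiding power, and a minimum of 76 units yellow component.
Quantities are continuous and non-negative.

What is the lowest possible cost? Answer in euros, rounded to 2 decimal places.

€26.25

Let x1 = kg of kaolin, x2 = kg of phthalo green, x3 = kg of phthalo blue.
Minimize 0.96x1 + 27.9x2 + 22.92x3 with:
  17x1 + 62x2 + 72x3 ≥ 74   (hiding power)
  84x2 ≥ 76   (yellow component)
  x1, x2, x3 ≥ 0.
The optimal basis is {kaolin, phthalo green}; phthalo blue drops out. Binding constraints: hiding power and yellow component.
That vertex is x1 = 1.053, x2 = 0.9048.
Cost = 0.96·1.053 + 27.9·0.9048 = 26.2548.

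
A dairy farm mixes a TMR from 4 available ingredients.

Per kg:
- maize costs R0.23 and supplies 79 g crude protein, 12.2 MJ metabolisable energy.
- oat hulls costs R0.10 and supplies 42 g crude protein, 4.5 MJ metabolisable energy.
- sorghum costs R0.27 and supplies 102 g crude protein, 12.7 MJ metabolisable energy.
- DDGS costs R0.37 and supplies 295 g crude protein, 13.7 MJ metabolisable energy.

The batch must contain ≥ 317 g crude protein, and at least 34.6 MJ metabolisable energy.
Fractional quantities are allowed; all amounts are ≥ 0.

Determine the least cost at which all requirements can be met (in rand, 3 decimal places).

This is a linear program. Let x1 = kg of maize, x2 = kg of oat hulls, x3 = kg of sorghum, x4 = kg of DDGS.
Minimise 0.23x1 + 0.1x2 + 0.27x3 + 0.37x4 s.t.:
  79x1 + 42x2 + 102x3 + 295x4 ≥ 317   (crude protein)
  12.2x1 + 4.5x2 + 12.7x3 + 13.7x4 ≥ 34.6   (metabolisable energy)
  x1, x2, x3, x4 ≥ 0.
The optimal basis is {maize, DDGS}; oat hulls, sorghum drop out. Binding constraints: crude protein and metabolisable energy.
Optimal quantities: maize = 2.33 kg, DDGS = 0.4506 kg.
Total cost: 0.23·2.33 + 0.37·0.4506 = 0.70262.

R0.703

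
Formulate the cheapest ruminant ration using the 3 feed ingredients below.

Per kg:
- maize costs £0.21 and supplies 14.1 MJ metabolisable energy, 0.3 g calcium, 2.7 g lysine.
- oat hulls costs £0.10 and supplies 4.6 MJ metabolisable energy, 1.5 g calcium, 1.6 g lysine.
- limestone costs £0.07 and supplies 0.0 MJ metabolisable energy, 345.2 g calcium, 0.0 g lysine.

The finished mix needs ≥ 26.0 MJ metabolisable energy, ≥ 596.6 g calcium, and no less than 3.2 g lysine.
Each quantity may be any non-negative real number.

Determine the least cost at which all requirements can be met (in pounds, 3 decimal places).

This is a linear program. Let x1 = kg of maize, x2 = kg of oat hulls, x3 = kg of limestone.
min 0.21x1 + 0.1x2 + 0.07x3 subject to:
  14.1x1 + 4.6x2 ≥ 26   (metabolisable energy)
  0.3x1 + 1.5x2 + 345.2x3 ≥ 596.6   (calcium)
  2.7x1 + 1.6x2 ≥ 3.2   (lysine)
  x1, x2, x3 ≥ 0.
At the optimum only maize, limestone are positive (oat hulls = 0). There the metabolisable energy and calcium constraints are tight.
That vertex is x1 = 1.844, x3 = 1.727.
Hence cost = 0.21·1.844 + 0.07·1.727 = £0.50813.

£0.508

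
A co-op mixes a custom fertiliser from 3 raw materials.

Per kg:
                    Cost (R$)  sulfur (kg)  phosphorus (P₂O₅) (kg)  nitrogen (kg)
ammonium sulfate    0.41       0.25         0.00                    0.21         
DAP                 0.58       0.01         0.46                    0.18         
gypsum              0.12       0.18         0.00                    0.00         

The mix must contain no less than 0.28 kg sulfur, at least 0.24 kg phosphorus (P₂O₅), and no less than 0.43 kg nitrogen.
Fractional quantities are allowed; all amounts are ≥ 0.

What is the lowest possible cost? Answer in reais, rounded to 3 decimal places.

Let x1 = kg of ammonium sulfate, x2 = kg of DAP, x3 = kg of gypsum.
Minimize 0.41x1 + 0.58x2 + 0.12x3 subject to:
  0.25x1 + 0.01x2 + 0.18x3 ≥ 0.28   (sulfur)
  0.46x2 ≥ 0.24   (phosphorus (P₂O₅))
  0.21x1 + 0.18x2 ≥ 0.43   (nitrogen)
  x1, x2, x3 ≥ 0.
The minimum-cost mix takes nothing from gypsum — only ammonium sulfate, DAP. The phosphorus (P₂O₅) and nitrogen requirements are met with equality.
So ammonium sulfate = 1.6 kg, DAP = 0.5217 kg.
Objective = 0.41·1.6 + 0.58·0.5217 = 0.95859.

R$0.959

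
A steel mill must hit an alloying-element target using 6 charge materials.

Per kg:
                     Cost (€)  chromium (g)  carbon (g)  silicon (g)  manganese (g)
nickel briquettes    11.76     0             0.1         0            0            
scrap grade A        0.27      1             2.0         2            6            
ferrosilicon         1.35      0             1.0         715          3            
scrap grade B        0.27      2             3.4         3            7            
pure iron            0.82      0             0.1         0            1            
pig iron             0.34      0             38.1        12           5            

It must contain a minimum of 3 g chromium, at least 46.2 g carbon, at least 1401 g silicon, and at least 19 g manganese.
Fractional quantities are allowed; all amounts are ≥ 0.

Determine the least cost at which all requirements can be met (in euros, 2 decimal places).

€3.37

This is a linear program. Let x1 = kg of nickel briquettes, x2 = kg of scrap grade A, x3 = kg of ferrosilicon, x4 = kg of scrap grade B, x5 = kg of pure iron, x6 = kg of pig iron.
min 11.76x1 + 0.27x2 + 1.35x3 + 0.27x4 + 0.82x5 + 0.34x6 s.t.:
  1x2 + 2x4 ≥ 3   (chromium)
  0.1x1 + 2x2 + 1x3 + 3.4x4 + 0.1x5 + 38.1x6 ≥ 46.2   (carbon)
  2x2 + 715x3 + 3x4 + 12x6 ≥ 1401   (silicon)
  6x2 + 3x3 + 7x4 + 1x5 + 5x6 ≥ 19   (manganese)
  x1, x2, x3, x4, x5, x6 ≥ 0.
The minimum-cost mix takes nothing from nickel briquettes, scrap grade A, pure iron — only ferrosilicon, scrap grade B, pig iron. There the chromium, carbon, silicon constraints are tight.
Optimal quantities: ferrosilicon = 1.936 kg, scrap grade B = 1.5 kg, pig iron = 1.028 kg.
Total cost: 1.35·1.936 + 0.27·1.5 + 0.34·1.028 = 3.3681.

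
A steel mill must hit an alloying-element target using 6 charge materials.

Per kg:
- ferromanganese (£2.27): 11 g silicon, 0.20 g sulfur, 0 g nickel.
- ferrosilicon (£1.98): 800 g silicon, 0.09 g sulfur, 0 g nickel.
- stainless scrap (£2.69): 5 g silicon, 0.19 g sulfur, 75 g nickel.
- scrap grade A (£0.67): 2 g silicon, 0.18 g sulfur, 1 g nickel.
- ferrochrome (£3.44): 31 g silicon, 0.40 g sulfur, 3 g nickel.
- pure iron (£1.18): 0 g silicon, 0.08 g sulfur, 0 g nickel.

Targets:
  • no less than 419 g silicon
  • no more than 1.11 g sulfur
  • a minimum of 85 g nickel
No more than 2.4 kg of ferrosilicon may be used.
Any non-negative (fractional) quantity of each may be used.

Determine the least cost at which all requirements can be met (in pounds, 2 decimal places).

Let x1 = kg of ferromanganese, x2 = kg of ferrosilicon, x3 = kg of stainless scrap, x4 = kg of scrap grade A, x5 = kg of ferrochrome, x6 = kg of pure iron.
min 2.27x1 + 1.98x2 + 2.69x3 + 0.67x4 + 3.44x5 + 1.18x6 with:
  11x1 + 800x2 + 5x3 + 2x4 + 31x5 ≥ 419   (silicon)
  0.2x1 + 0.09x2 + 0.19x3 + 0.18x4 + 0.4x5 + 0.08x6 ≤ 1.11   (sulfur)
  75x3 + 1x4 + 3x5 ≥ 85   (nickel)
  x2 ≤ 2.4
  x1, x2, x3, x4, x5, x6 ≥ 0.
The minimum-cost mix takes nothing from ferromanganese, scrap grade A, ferrochrome, pure iron — only ferrosilicon, stainless scrap. There the silicon and nickel constraints are tight.
Optimal quantities: ferrosilicon = 0.5167 kg, stainless scrap = 1.133 kg.
Hence cost = 1.98·0.5167 + 2.69·1.133 = £4.0708.

£4.07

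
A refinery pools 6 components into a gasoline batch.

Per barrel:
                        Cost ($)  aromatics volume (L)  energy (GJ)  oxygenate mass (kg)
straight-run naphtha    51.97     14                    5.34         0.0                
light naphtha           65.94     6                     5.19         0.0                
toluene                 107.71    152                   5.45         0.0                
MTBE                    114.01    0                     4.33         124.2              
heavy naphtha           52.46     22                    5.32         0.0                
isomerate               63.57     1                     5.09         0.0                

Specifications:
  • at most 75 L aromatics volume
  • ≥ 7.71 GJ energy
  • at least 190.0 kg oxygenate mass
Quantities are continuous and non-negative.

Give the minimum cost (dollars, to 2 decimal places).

$184.98

Set it up as a linear program. Let x1 = barrels of straight-run naphtha, x2 = barrels of light naphtha, x3 = barrels of toluene, x4 = barrels of MTBE, x5 = barrels of heavy naphtha, x6 = barrels of isomerate.
Minimize 51.97x1 + 65.94x2 + 107.71x3 + 114.01x4 + 52.46x5 + 63.57x6 subject to:
  14x1 + 6x2 + 152x3 + 22x5 + 1x6 ≤ 75   (aromatics volume)
  5.34x1 + 5.19x2 + 5.45x3 + 4.33x4 + 5.32x5 + 5.09x6 ≥ 7.71   (energy)
  124.2x4 ≥ 190   (oxygenate mass)
  x1, x2, x3, x4, x5, x6 ≥ 0.
The cheapest feasible vertex uses only straight-run naphtha, MTBE; light naphtha, toluene, heavy naphtha, isomerate are not used. The energy and oxygenate mass requirements are met with equality.
That vertex is x1 = 0.20337, x4 = 1.5298.
Objective = 51.97·0.20337 + 114.01·1.5298 = 184.9816.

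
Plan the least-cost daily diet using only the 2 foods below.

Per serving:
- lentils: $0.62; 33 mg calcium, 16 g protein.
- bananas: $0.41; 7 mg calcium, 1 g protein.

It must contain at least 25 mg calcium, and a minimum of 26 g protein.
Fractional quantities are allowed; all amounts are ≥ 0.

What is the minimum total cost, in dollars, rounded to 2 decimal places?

Let x1 = servings of lentils, x2 = servings of bananas.
Minimise 0.62x1 + 0.41x2 s.t.:
  33x1 + 7x2 ≥ 25   (calcium)
  16x1 + 1x2 ≥ 26   (protein)
  x1, x2 ≥ 0.
The cheapest feasible vertex uses only lentils; bananas is not used. There the protein constraint is tight.
That vertex is x1 = 1.625.
Hence cost = 0.62·1.625 = $1.0075.

$1.01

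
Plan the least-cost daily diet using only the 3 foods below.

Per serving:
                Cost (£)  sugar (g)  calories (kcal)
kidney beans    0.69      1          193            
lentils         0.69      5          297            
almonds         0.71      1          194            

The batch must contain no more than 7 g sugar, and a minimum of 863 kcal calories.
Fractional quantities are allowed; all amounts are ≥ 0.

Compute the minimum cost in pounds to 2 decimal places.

£2.81

Let x1 = servings of kidney beans, x2 = servings of lentils, x3 = servings of almonds.
min 0.69x1 + 0.69x2 + 0.71x3 s.t.:
  1x1 + 5x2 + 1x3 ≤ 7   (sugar)
  193x1 + 297x2 + 194x3 ≥ 863   (calories)
  x1, x2, x3 ≥ 0.
The minimum-cost mix takes nothing from almonds — only kidney beans, lentils. The sugar and calories requirements are met with equality.
So kidney beans = 3.347 servings, lentils = 0.7305 servings.
Cost = 0.69·3.347 + 0.69·0.7305 = 2.8135.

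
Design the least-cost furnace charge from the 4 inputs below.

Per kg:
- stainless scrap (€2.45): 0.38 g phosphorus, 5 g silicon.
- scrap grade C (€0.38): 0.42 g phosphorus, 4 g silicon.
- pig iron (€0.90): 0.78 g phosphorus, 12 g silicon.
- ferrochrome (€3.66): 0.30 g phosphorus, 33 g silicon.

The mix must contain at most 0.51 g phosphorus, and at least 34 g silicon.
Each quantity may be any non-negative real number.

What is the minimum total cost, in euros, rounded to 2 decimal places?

Let x1 = kg of stainless scrap, x2 = kg of scrap grade C, x3 = kg of pig iron, x4 = kg of ferrochrome.
min 2.45x1 + 0.38x2 + 0.9x3 + 3.66x4 with:
  0.38x1 + 0.42x2 + 0.78x3 + 0.3x4 ≤ 0.51   (phosphorus)
  5x1 + 4x2 + 12x3 + 33x4 ≥ 34   (silicon)
  x1, x2, x3, x4 ≥ 0.
At the optimum only pig iron, ferrochrome are positive (stainless scrap, scrap grade C = 0). The phosphorus and silicon requirements are met with equality.
That vertex is x3 = 0.2995, x4 = 0.9214.
Objective = 0.9·0.2995 + 3.66·0.9214 = 3.6419.

€3.64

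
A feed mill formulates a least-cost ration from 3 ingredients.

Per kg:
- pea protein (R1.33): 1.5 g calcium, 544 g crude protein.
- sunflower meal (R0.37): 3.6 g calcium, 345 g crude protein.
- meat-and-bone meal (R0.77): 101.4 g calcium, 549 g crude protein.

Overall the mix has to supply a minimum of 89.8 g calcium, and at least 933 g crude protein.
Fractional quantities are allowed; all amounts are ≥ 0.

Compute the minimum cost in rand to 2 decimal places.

R1.15

Set it up as a linear program. Let x1 = kg of pea protein, x2 = kg of sunflower meal, x3 = kg of meat-and-bone meal.
Minimize 1.33x1 + 0.37x2 + 0.77x3 with:
  1.5x1 + 3.6x2 + 101.4x3 ≥ 89.8   (calcium)
  544x1 + 345x2 + 549x3 ≥ 933   (crude protein)
  x1, x2, x3 ≥ 0.
The optimal basis is {sunflower meal, meat-and-bone meal}; pea protein drops out. There the calcium and crude protein constraints are tight.
That vertex is x2 = 1.373, x3 = 0.8369.
Total cost: 0.37·1.373 + 0.77·0.8369 = 1.1524.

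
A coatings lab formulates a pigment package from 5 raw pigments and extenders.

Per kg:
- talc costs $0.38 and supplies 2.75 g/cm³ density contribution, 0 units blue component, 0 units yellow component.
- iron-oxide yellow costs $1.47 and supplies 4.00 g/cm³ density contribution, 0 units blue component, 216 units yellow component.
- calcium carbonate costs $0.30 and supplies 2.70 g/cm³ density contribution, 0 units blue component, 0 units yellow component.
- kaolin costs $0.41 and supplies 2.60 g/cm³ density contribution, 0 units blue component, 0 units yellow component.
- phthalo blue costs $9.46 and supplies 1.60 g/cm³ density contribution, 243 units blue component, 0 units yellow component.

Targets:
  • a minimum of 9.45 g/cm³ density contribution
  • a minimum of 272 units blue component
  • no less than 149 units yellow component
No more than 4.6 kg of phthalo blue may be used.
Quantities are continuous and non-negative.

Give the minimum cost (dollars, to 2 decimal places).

$12.15

Set it up as a linear program. Let x1 = kg of talc, x2 = kg of iron-oxide yellow, x3 = kg of calcium carbonate, x4 = kg of kaolin, x5 = kg of phthalo blue.
Minimise 0.38x1 + 1.47x2 + 0.3x3 + 0.41x4 + 9.46x5 subject to:
  2.75x1 + 4x2 + 2.7x3 + 2.6x4 + 1.6x5 ≥ 9.45   (density contribution)
  243x5 ≥ 272   (blue component)
  216x2 ≥ 149   (yellow component)
  x5 ≤ 4.6
  x1, x2, x3, x4, x5 ≥ 0.
The cheapest feasible vertex uses only iron-oxide yellow, calcium carbonate, phthalo blue; talc, kaolin are not used. Binding constraints: density contribution, blue component, yellow component.
That vertex is x2 = 0.68981, x3 = 1.8147, x5 = 1.1193.
Hence cost = 1.47·0.68981 + 0.3·1.8147 + 9.46·1.1193 = $12.1470.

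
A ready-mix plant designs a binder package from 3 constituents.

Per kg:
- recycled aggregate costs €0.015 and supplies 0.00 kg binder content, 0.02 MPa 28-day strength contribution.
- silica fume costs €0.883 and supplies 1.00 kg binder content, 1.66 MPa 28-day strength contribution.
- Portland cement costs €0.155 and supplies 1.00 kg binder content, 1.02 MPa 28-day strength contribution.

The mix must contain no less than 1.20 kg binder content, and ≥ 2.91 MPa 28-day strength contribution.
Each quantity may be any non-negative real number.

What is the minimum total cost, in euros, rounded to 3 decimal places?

Let x1 = kg of recycled aggregate, x2 = kg of silica fume, x3 = kg of Portland cement.
Minimise 0.015x1 + 0.883x2 + 0.155x3 s.t.:
  1x2 + 1x3 ≥ 1.2   (binder content)
  0.02x1 + 1.66x2 + 1.02x3 ≥ 2.91   (28-day strength contribution)
  x1, x2, x3 ≥ 0.
The optimal basis is {Portland cement}; recycled aggregate, silica fume drop out. Binding constraint: 28-day strength contribution.
So Portland cement = 2.853 kg.
Objective = 0.155·2.853 = 0.44222.

€0.442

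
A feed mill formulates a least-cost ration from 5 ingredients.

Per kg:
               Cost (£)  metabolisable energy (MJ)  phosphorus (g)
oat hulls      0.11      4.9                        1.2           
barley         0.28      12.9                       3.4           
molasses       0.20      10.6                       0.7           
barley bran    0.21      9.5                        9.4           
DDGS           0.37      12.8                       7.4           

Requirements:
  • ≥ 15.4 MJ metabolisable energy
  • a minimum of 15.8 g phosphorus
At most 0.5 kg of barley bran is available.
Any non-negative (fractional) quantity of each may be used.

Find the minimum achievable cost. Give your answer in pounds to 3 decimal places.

Let x1 = kg of oat hulls, x2 = kg of barley, x3 = kg of molasses, x4 = kg of barley bran, x5 = kg of DDGS.
Minimize 0.11x1 + 0.28x2 + 0.2x3 + 0.21x4 + 0.37x5 s.t.:
  4.9x1 + 12.9x2 + 10.6x3 + 9.5x4 + 12.8x5 ≥ 15.4   (metabolisable energy)
  1.2x1 + 3.4x2 + 0.7x3 + 9.4x4 + 7.4x5 ≥ 15.8   (phosphorus)
  x4 ≤ 0.5
  x1, x2, x3, x4, x5 ≥ 0.
At the optimum only barley bran, DDGS are positive (oat hulls, barley, molasses = 0). The phosphorus and the barley bran cap requirements are met with equality.
So barley bran = 0.5 kg, DDGS = 1.5 kg.
Hence cost = 0.21·0.5 + 0.37·1.5 = £0.66000.

£0.660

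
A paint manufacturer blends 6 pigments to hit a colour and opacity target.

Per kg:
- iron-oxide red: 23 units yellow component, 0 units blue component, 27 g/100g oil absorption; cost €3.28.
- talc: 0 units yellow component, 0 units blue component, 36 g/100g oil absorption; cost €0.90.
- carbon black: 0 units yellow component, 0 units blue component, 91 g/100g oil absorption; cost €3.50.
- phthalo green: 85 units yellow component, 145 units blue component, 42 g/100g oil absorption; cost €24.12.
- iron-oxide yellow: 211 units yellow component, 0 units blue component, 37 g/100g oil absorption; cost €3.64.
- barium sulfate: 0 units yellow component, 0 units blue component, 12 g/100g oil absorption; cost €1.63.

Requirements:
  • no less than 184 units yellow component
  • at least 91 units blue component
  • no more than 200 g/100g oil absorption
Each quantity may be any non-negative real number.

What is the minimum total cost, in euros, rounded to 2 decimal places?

This is a linear program. Let x1 = kg of iron-oxide red, x2 = kg of talc, x3 = kg of carbon black, x4 = kg of phthalo green, x5 = kg of iron-oxide yellow, x6 = kg of barium sulfate.
Minimize 3.28x1 + 0.9x2 + 3.5x3 + 24.12x4 + 3.64x5 + 1.63x6 subject to:
  23x1 + 85x4 + 211x5 ≥ 184   (yellow component)
  145x4 ≥ 91   (blue component)
  27x1 + 36x2 + 91x3 + 42x4 + 37x5 + 12x6 ≤ 200   (oil absorption)
  x1, x2, x3, x4, x5, x6 ≥ 0.
The optimal basis is {phthalo green, iron-oxide yellow}; iron-oxide red, talc, carbon black, barium sulfate drop out. There the yellow component and blue component constraints are tight.
Solving gives x4 = 0.6276, x5 = 0.6192.
Cost = 24.12·0.6276 + 3.64·0.6192 = 17.3916.

€17.39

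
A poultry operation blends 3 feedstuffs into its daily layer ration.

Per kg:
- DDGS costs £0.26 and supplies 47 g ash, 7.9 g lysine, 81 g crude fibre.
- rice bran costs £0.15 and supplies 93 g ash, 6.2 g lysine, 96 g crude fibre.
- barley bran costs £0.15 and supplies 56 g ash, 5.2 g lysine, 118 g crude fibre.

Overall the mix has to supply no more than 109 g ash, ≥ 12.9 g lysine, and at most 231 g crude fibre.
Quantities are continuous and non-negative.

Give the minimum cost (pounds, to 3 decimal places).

£0.393

Treat it as an LP. Let x1 = kg of DDGS, x2 = kg of rice bran, x3 = kg of barley bran.
Minimise 0.26x1 + 0.15x2 + 0.15x3 subject to:
  47x1 + 93x2 + 56x3 ≤ 109   (ash)
  7.9x1 + 6.2x2 + 5.2x3 ≥ 12.9   (lysine)
  81x1 + 96x2 + 118x3 ≤ 231   (crude fibre)
  x1, x2, x3 ≥ 0.
The optimal basis is {DDGS, rice bran}; barley bran drops out. The ash and lysine requirements are met with equality.
Solving gives x1 = 1.1818, x2 = 0.57478.
Total cost: 0.26·1.1818 + 0.15·0.57478 = 0.39349.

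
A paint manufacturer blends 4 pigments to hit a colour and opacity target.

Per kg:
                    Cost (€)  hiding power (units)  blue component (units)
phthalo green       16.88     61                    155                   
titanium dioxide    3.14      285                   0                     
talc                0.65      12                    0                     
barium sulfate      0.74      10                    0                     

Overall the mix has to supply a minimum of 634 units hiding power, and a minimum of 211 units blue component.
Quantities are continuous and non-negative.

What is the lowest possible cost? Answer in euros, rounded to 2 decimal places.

€29.05

Let x1 = kg of phthalo green, x2 = kg of titanium dioxide, x3 = kg of talc, x4 = kg of barium sulfate.
Minimise 16.88x1 + 3.14x2 + 0.65x3 + 0.74x4 subject to:
  61x1 + 285x2 + 12x3 + 10x4 ≥ 634   (hiding power)
  155x1 ≥ 211   (blue component)
  x1, x2, x3, x4 ≥ 0.
The optimal basis is {phthalo green, titanium dioxide}; talc, barium sulfate drop out. The hiding power and blue component requirements are met with equality.
Optimal quantities: phthalo green = 1.3613 kg, titanium dioxide = 1.9332 kg.
Total cost: 16.88·1.3613 + 3.14·1.9332 = 29.0490.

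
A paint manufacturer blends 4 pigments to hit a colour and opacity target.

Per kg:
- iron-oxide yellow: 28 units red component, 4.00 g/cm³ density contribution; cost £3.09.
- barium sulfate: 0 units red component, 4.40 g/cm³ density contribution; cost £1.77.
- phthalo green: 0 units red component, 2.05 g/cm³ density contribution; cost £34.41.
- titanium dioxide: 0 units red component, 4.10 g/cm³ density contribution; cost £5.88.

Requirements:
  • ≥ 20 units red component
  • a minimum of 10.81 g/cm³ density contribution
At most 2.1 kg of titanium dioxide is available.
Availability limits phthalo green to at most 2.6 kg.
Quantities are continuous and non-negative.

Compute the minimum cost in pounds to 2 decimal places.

Let x1 = kg of iron-oxide yellow, x2 = kg of barium sulfate, x3 = kg of phthalo green, x4 = kg of titanium dioxide.
min 3.09x1 + 1.77x2 + 34.41x3 + 5.88x4 with:
  28x1 ≥ 20   (red component)
  4x1 + 4.4x2 + 2.05x3 + 4.1x4 ≥ 10.81   (density contribution)
  x4 ≤ 2.1
  x3 ≤ 2.6
  x1, x2, x3, x4 ≥ 0.
At the optimum only iron-oxide yellow, barium sulfate are positive (phthalo green, titanium dioxide = 0). There the red component and density contribution constraints are tight.
Optimal quantities: iron-oxide yellow = 0.7143 kg, barium sulfate = 1.807 kg.
Total cost: 3.09·0.7143 + 1.77·1.807 = 5.4056.

£5.41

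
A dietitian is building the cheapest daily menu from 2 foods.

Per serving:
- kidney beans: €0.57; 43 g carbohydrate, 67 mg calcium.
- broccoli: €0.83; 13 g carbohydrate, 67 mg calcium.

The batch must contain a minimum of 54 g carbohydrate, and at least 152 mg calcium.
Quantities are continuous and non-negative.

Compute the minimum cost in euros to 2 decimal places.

€1.29

Set it up as a linear program. Let x1 = servings of kidney beans, x2 = servings of broccoli.
Minimize 0.57x1 + 0.83x2 subject to:
  43x1 + 13x2 ≥ 54   (carbohydrate)
  67x1 + 67x2 ≥ 152   (calcium)
  x1, x2 ≥ 0.
The optimal basis is {kidney beans}; broccoli drops out. There the calcium constraint is tight.
So kidney beans = 2.269 servings.
Hence cost = 0.57·2.269 = €1.2933.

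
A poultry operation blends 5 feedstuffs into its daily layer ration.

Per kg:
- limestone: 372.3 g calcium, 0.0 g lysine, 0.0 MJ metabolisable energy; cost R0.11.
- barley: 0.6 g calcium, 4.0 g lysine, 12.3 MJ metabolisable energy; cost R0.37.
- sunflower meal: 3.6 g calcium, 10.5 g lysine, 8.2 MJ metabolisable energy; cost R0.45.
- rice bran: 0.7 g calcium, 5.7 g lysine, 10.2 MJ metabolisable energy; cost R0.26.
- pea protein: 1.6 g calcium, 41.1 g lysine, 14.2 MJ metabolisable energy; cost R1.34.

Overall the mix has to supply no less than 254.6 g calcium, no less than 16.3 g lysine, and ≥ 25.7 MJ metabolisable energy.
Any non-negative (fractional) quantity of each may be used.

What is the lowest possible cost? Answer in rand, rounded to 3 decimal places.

Treat it as an LP. Let x1 = kg of limestone, x2 = kg of barley, x3 = kg of sunflower meal, x4 = kg of rice bran, x5 = kg of pea protein.
min 0.11x1 + 0.37x2 + 0.45x3 + 0.26x4 + 1.34x5 with:
  372.3x1 + 0.6x2 + 3.6x3 + 0.7x4 + 1.6x5 ≥ 254.6   (calcium)
  4x2 + 10.5x3 + 5.7x4 + 41.1x5 ≥ 16.3   (lysine)
  12.3x2 + 8.2x3 + 10.2x4 + 14.2x5 ≥ 25.7   (metabolisable energy)
  x1, x2, x3, x4, x5 ≥ 0.
The minimum-cost mix takes nothing from barley, sunflower meal — only limestone, rice bran, pea protein. Binding constraints: calcium, lysine, metabolisable energy.
So limestone = 0.679 kg, rice bran = 2.438 kg, pea protein = 0.05844 kg.
Cost = 0.11·0.679 + 0.26·2.438 + 1.34·0.05844 = 0.78688.

R0.787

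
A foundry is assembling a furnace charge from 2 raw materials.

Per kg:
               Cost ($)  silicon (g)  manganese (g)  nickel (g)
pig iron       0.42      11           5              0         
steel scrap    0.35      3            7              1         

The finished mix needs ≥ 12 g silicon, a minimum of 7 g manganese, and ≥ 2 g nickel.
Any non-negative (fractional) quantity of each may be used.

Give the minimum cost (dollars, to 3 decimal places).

This is a linear program. Let x1 = kg of pig iron, x2 = kg of steel scrap.
Minimise 0.42x1 + 0.35x2 with:
  11x1 + 3x2 ≥ 12   (silicon)
  5x1 + 7x2 ≥ 7   (manganese)
  1x2 ≥ 2   (nickel)
  x1, x2 ≥ 0.
Both inputs are positive at the optimum. Binding constraints: silicon and nickel.
Optimal quantities: pig iron = 0.5455 kg, steel scrap = 2 kg.
Total cost: 0.42·0.5455 + 0.35·2 = 0.92911.

$0.929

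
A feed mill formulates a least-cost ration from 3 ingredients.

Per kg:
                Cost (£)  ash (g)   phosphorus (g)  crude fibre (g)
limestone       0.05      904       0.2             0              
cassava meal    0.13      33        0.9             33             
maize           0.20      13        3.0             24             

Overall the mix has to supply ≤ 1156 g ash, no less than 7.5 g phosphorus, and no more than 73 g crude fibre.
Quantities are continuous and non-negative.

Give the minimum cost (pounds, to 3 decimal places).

This is a linear program. Let x1 = kg of limestone, x2 = kg of cassava meal, x3 = kg of maize.
min 0.05x1 + 0.13x2 + 0.2x3 s.t.:
  904x1 + 33x2 + 13x3 ≤ 1156   (ash)
  0.2x1 + 0.9x2 + 3x3 ≥ 7.5   (phosphorus)
  33x2 + 24x3 ≤ 73   (crude fibre)
  x1, x2, x3 ≥ 0.
At the optimum only maize is positive (limestone, cassava meal = 0). The phosphorus requirement is met with equality.
Solving gives x3 = 2.5.
Objective = 0.2·2.5 = 0.50000.

£0.500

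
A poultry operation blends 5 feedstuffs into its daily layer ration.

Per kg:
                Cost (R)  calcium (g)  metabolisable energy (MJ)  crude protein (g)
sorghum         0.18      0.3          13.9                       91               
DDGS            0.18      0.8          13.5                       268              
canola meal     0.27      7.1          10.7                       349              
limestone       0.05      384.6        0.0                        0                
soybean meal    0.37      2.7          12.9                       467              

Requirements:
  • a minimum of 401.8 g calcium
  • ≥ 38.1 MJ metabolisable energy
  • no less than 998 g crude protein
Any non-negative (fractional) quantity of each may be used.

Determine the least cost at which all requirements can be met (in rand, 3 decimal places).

R0.722

Let x1 = kg of sorghum, x2 = kg of DDGS, x3 = kg of canola meal, x4 = kg of limestone, x5 = kg of soybean meal.
Minimize 0.18x1 + 0.18x2 + 0.27x3 + 0.05x4 + 0.37x5 s.t.:
  0.3x1 + 0.8x2 + 7.1x3 + 384.6x4 + 2.7x5 ≥ 401.8   (calcium)
  13.9x1 + 13.5x2 + 10.7x3 + 12.9x5 ≥ 38.1   (metabolisable energy)
  91x1 + 268x2 + 349x3 + 467x5 ≥ 998   (crude protein)
  x1, x2, x3, x4, x5 ≥ 0.
The cheapest feasible vertex uses only DDGS, limestone; sorghum, canola meal, soybean meal are not used. Binding constraints: calcium and crude protein.
So DDGS = 3.724 kg, limestone = 1.037 kg.
Total cost: 0.18·3.724 + 0.05·1.037 = 0.72217.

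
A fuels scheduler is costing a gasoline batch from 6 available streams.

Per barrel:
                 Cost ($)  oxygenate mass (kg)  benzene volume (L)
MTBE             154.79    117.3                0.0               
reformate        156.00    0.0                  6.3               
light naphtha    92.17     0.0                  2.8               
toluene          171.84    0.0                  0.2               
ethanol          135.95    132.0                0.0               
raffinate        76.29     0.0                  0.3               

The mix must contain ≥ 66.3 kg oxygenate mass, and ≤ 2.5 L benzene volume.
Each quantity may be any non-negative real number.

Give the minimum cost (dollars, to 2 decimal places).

Treat it as an LP. Let x1 = barrels of MTBE, x2 = barrels of reformate, x3 = barrels of light naphtha, x4 = barrels of toluene, x5 = barrels of ethanol, x6 = barrels of raffinate.
Minimize 154.79x1 + 156x2 + 92.17x3 + 171.84x4 + 135.95x5 + 76.29x6 with:
  117.3x1 + 132x5 ≥ 66.3   (oxygenate mass)
  6.3x2 + 2.8x3 + 0.2x4 + 0.3x6 ≤ 2.5   (benzene volume)
  x1, x2, x3, x4, x5, x6 ≥ 0.
At the optimum only ethanol is positive (MTBE, reformate, light naphtha, toluene, raffinate = 0). There the oxygenate mass constraint is tight.
That vertex is x5 = 0.50227.
Objective = 135.95·0.50227 = 68.2836.

$68.28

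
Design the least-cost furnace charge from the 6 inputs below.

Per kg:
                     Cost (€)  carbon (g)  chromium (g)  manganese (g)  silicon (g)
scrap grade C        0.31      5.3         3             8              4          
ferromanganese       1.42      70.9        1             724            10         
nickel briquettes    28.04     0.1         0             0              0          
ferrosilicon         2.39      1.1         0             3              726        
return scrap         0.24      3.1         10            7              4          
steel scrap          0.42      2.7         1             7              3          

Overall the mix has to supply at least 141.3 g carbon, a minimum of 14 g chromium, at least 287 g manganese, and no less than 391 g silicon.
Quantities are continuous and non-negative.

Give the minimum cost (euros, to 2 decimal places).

Let x1 = kg of scrap grade C, x2 = kg of ferromanganese, x3 = kg of nickel briquettes, x4 = kg of ferrosilicon, x5 = kg of return scrap, x6 = kg of steel scrap.
Minimize 0.31x1 + 1.42x2 + 28.04x3 + 2.39x4 + 0.24x5 + 0.42x6 s.t.:
  5.3x1 + 70.9x2 + 0.1x3 + 1.1x4 + 3.1x5 + 2.7x6 ≥ 141.3   (carbon)
  3x1 + 1x2 + 10x5 + 1x6 ≥ 14   (chromium)
  8x1 + 724x2 + 3x4 + 7x5 + 7x6 ≥ 287   (manganese)
  4x1 + 10x2 + 726x4 + 4x5 + 3x6 ≥ 391   (silicon)
  x1, x2, x3, x4, x5, x6 ≥ 0.
The optimal basis is {ferromanganese, ferrosilicon, return scrap}; scrap grade C, nickel briquettes, steel scrap drop out. The carbon, chromium, silicon requirements are met with equality.
Optimal quantities: ferromanganese = 1.932 kg, ferrosilicon = 0.5053 kg, return scrap = 1.207 kg.
Hence cost = 1.42·1.932 + 2.39·0.5053 + 0.24·1.207 = €4.2408.

€4.24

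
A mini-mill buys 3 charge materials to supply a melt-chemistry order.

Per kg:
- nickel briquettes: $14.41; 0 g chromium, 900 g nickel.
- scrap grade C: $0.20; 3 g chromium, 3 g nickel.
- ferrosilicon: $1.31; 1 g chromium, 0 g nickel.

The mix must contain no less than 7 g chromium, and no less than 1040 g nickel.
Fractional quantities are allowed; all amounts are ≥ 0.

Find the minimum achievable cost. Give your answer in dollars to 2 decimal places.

Let x1 = kg of nickel briquettes, x2 = kg of scrap grade C, x3 = kg of ferrosilicon.
Minimise 14.41x1 + 0.2x2 + 1.31x3 s.t.:
  3x2 + 1x3 ≥ 7   (chromium)
  900x1 + 3x2 ≥ 1040   (nickel)
  x1, x2, x3 ≥ 0.
The cheapest feasible vertex uses only nickel briquettes, scrap grade C; ferrosilicon is not used. The chromium and nickel requirements are met with equality.
So nickel briquettes = 1.148 kg, scrap grade C = 2.333 kg.
Hence cost = 14.41·1.148 + 0.2·2.333 = $17.0093.

$17.01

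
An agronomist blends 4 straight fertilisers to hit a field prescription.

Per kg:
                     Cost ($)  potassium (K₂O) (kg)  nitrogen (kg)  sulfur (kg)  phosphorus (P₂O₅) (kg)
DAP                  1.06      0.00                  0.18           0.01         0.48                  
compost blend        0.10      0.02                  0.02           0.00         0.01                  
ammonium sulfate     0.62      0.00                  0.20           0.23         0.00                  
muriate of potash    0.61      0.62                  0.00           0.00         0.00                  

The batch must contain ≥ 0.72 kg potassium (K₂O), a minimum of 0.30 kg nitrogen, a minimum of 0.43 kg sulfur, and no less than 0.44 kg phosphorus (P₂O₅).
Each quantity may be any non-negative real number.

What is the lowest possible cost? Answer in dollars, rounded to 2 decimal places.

Let x1 = kg of DAP, x2 = kg of compost blend, x3 = kg of ammonium sulfate, x4 = kg of muriate of potash.
Minimise 1.06x1 + 0.1x2 + 0.62x3 + 0.61x4 s.t.:
  0.02x2 + 0.62x4 ≥ 0.72   (potassium (K₂O))
  0.18x1 + 0.02x2 + 0.2x3 ≥ 0.3   (nitrogen)
  0.01x1 + 0.23x3 ≥ 0.43   (sulfur)
  0.48x1 + 0.01x2 ≥ 0.44   (phosphorus (P₂O₅))
  x1, x2, x3, x4 ≥ 0.
The cheapest feasible vertex uses only DAP, ammonium sulfate, muriate of potash; compost blend is not used. Binding constraints: potassium (K₂O), sulfur, phosphorus (P₂O₅).
Solving gives x1 = 0.9167, x3 = 1.83, x4 = 1.161.
Objective = 1.06·0.9167 + 0.62·1.83 + 0.61·1.161 = 2.8145.

$2.81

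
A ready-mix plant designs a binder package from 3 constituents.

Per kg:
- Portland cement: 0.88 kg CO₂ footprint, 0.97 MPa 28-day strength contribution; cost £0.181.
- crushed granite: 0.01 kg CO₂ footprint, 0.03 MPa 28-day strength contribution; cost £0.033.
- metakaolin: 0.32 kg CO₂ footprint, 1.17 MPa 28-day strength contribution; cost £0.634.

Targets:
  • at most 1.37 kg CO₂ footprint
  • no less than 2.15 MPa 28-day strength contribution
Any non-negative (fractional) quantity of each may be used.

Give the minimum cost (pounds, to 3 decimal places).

£0.727

Let x1 = kg of Portland cement, x2 = kg of crushed granite, x3 = kg of metakaolin.
min 0.181x1 + 0.033x2 + 0.634x3 with:
  0.88x1 + 0.01x2 + 0.32x3 ≤ 1.37   (CO₂ footprint)
  0.97x1 + 0.03x2 + 1.17x3 ≥ 2.15   (28-day strength contribution)
  x1, x2, x3 ≥ 0.
The optimal basis is {Portland cement, metakaolin}; crushed granite drops out. The CO₂ footprint and 28-day strength contribution requirements are met with equality.
That vertex is x1 = 1.272, x3 = 0.783.
Total cost: 0.181·1.272 + 0.634·0.783 = 0.72665.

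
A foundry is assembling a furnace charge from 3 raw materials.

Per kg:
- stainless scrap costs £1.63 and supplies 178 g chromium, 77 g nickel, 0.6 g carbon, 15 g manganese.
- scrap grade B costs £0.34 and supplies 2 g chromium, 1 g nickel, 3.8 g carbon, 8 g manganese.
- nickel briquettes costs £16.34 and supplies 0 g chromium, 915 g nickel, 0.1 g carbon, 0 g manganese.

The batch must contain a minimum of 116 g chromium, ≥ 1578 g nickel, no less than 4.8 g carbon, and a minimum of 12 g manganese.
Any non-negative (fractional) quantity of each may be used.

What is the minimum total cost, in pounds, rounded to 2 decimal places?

£28.70

Treat it as an LP. Let x1 = kg of stainless scrap, x2 = kg of scrap grade B, x3 = kg of nickel briquettes.
Minimise 1.63x1 + 0.34x2 + 16.34x3 subject to:
  178x1 + 2x2 ≥ 116   (chromium)
  77x1 + 1x2 + 915x3 ≥ 1578   (nickel)
  0.6x1 + 3.8x2 + 0.1x3 ≥ 4.8   (carbon)
  15x1 + 8x2 ≥ 12   (manganese)
  x1, x2, x3 ≥ 0.
The optimal mix uses every input. The chromium, nickel, carbon requirements are met with equality.
That vertex is x1 = 0.63912, x2 = 1.1183, x3 = 1.6696.
Cost = 1.63·0.63912 + 0.34·1.1183 + 16.34·1.6696 = 28.7033.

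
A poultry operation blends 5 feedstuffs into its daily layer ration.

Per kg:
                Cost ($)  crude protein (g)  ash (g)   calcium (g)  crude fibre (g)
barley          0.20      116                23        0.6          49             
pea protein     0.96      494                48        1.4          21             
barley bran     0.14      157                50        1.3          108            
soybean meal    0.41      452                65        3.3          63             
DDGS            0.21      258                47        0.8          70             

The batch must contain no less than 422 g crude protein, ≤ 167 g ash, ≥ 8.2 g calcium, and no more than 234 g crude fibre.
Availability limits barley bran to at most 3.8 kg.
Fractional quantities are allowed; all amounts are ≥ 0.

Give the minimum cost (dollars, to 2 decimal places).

$1.01

Let x1 = kg of barley, x2 = kg of pea protein, x3 = kg of barley bran, x4 = kg of soybean meal, x5 = kg of DDGS.
Minimise 0.2x1 + 0.96x2 + 0.14x3 + 0.41x4 + 0.21x5 with:
  116x1 + 494x2 + 157x3 + 452x4 + 258x5 ≥ 422   (crude protein)
  23x1 + 48x2 + 50x3 + 65x4 + 47x5 ≤ 167   (ash)
  0.6x1 + 1.4x2 + 1.3x3 + 3.3x4 + 0.8x5 ≥ 8.2   (calcium)
  49x1 + 21x2 + 108x3 + 63x4 + 70x5 ≤ 234   (crude fibre)
  x3 ≤ 3.8
  x1, x2, x3, x4, x5 ≥ 0.
The cheapest feasible vertex uses only barley bran, soybean meal; barley, pea protein, DDGS are not used. There the ash and calcium constraints are tight.
So barley bran = 0.2248 kg, soybean meal = 2.396 kg.
Objective = 0.14·0.2248 + 0.41·2.396 = 1.0138.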